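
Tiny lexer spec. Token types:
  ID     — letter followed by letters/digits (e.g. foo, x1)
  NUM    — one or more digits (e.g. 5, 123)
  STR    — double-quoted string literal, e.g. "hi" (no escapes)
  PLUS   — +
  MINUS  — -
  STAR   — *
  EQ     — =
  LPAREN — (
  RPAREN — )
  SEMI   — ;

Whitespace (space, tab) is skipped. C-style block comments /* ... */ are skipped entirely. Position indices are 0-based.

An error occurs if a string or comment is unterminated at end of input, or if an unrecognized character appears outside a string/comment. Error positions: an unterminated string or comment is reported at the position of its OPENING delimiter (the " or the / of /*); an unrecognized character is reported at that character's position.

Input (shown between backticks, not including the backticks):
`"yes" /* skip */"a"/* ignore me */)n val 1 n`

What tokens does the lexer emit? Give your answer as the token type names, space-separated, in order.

pos=0: enter STRING mode
pos=0: emit STR "yes" (now at pos=5)
pos=6: enter COMMENT mode (saw '/*')
exit COMMENT mode (now at pos=16)
pos=16: enter STRING mode
pos=16: emit STR "a" (now at pos=19)
pos=19: enter COMMENT mode (saw '/*')
exit COMMENT mode (now at pos=34)
pos=34: emit RPAREN ')'
pos=35: emit ID 'n' (now at pos=36)
pos=37: emit ID 'val' (now at pos=40)
pos=41: emit NUM '1' (now at pos=42)
pos=43: emit ID 'n' (now at pos=44)
DONE. 7 tokens: [STR, STR, RPAREN, ID, ID, NUM, ID]

Answer: STR STR RPAREN ID ID NUM ID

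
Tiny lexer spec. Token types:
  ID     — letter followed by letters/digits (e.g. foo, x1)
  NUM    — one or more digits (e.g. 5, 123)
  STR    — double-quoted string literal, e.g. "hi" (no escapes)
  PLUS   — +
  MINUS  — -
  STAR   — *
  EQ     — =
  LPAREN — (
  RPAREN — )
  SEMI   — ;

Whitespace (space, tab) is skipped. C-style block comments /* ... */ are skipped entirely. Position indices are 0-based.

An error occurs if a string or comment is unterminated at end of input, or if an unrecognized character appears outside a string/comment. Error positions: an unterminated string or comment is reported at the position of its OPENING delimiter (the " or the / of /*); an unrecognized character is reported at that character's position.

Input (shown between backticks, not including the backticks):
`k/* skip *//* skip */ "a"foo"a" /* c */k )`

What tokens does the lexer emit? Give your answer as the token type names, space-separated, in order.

Answer: ID STR ID STR ID RPAREN

Derivation:
pos=0: emit ID 'k' (now at pos=1)
pos=1: enter COMMENT mode (saw '/*')
exit COMMENT mode (now at pos=11)
pos=11: enter COMMENT mode (saw '/*')
exit COMMENT mode (now at pos=21)
pos=22: enter STRING mode
pos=22: emit STR "a" (now at pos=25)
pos=25: emit ID 'foo' (now at pos=28)
pos=28: enter STRING mode
pos=28: emit STR "a" (now at pos=31)
pos=32: enter COMMENT mode (saw '/*')
exit COMMENT mode (now at pos=39)
pos=39: emit ID 'k' (now at pos=40)
pos=41: emit RPAREN ')'
DONE. 6 tokens: [ID, STR, ID, STR, ID, RPAREN]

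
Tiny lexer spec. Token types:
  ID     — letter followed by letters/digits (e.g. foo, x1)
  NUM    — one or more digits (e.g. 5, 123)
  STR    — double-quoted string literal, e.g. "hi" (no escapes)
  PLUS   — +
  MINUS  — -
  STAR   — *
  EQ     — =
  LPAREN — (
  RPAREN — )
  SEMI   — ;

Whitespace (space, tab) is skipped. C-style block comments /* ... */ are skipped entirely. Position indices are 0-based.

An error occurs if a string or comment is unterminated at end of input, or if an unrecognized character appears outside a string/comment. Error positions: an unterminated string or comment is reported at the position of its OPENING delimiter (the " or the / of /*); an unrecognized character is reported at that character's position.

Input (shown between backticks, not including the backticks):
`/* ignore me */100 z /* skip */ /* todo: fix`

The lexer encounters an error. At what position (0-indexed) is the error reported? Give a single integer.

pos=0: enter COMMENT mode (saw '/*')
exit COMMENT mode (now at pos=15)
pos=15: emit NUM '100' (now at pos=18)
pos=19: emit ID 'z' (now at pos=20)
pos=21: enter COMMENT mode (saw '/*')
exit COMMENT mode (now at pos=31)
pos=32: enter COMMENT mode (saw '/*')
pos=32: ERROR — unterminated comment (reached EOF)

Answer: 32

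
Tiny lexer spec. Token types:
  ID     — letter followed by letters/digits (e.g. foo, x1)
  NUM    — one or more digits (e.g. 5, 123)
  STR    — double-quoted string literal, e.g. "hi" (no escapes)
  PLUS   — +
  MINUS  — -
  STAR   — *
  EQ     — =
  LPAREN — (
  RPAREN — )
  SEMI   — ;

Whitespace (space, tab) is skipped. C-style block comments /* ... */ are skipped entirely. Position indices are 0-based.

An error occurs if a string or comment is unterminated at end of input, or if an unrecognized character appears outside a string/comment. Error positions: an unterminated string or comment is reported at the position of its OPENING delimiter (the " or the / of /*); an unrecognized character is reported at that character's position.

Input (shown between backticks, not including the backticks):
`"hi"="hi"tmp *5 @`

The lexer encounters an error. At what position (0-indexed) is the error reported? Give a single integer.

pos=0: enter STRING mode
pos=0: emit STR "hi" (now at pos=4)
pos=4: emit EQ '='
pos=5: enter STRING mode
pos=5: emit STR "hi" (now at pos=9)
pos=9: emit ID 'tmp' (now at pos=12)
pos=13: emit STAR '*'
pos=14: emit NUM '5' (now at pos=15)
pos=16: ERROR — unrecognized char '@'

Answer: 16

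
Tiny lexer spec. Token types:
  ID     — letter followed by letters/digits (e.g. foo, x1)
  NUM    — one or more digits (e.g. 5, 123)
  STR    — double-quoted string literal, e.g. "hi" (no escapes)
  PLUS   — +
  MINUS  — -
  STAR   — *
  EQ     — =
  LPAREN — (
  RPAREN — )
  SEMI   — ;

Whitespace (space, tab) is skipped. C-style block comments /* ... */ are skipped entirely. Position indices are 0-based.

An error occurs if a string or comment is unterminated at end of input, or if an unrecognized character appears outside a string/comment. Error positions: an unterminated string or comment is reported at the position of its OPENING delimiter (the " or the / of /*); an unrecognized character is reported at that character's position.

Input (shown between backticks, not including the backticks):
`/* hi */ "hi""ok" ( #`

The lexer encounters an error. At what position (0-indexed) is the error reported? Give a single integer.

Answer: 20

Derivation:
pos=0: enter COMMENT mode (saw '/*')
exit COMMENT mode (now at pos=8)
pos=9: enter STRING mode
pos=9: emit STR "hi" (now at pos=13)
pos=13: enter STRING mode
pos=13: emit STR "ok" (now at pos=17)
pos=18: emit LPAREN '('
pos=20: ERROR — unrecognized char '#'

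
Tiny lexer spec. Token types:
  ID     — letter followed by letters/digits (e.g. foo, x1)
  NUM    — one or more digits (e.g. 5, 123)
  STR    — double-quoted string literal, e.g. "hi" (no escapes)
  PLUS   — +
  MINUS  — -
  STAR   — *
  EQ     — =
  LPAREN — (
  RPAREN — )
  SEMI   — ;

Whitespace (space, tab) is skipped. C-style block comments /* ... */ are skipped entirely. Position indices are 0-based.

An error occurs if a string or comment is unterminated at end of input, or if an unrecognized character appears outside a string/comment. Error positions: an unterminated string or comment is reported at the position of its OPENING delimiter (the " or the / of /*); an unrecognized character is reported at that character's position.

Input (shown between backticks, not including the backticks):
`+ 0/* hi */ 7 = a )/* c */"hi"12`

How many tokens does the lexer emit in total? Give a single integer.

Answer: 8

Derivation:
pos=0: emit PLUS '+'
pos=2: emit NUM '0' (now at pos=3)
pos=3: enter COMMENT mode (saw '/*')
exit COMMENT mode (now at pos=11)
pos=12: emit NUM '7' (now at pos=13)
pos=14: emit EQ '='
pos=16: emit ID 'a' (now at pos=17)
pos=18: emit RPAREN ')'
pos=19: enter COMMENT mode (saw '/*')
exit COMMENT mode (now at pos=26)
pos=26: enter STRING mode
pos=26: emit STR "hi" (now at pos=30)
pos=30: emit NUM '12' (now at pos=32)
DONE. 8 tokens: [PLUS, NUM, NUM, EQ, ID, RPAREN, STR, NUM]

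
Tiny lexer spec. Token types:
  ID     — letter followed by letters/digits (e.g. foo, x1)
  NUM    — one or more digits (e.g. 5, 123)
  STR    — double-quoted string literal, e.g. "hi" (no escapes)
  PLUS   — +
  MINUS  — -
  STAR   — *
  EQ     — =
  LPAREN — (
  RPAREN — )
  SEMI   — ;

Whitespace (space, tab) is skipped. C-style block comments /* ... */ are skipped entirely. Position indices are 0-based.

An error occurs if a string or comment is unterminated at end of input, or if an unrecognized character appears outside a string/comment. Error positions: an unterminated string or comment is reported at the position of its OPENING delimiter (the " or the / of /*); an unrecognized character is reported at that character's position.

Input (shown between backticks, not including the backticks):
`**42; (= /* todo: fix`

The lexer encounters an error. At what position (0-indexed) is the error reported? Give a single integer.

Answer: 9

Derivation:
pos=0: emit STAR '*'
pos=1: emit STAR '*'
pos=2: emit NUM '42' (now at pos=4)
pos=4: emit SEMI ';'
pos=6: emit LPAREN '('
pos=7: emit EQ '='
pos=9: enter COMMENT mode (saw '/*')
pos=9: ERROR — unterminated comment (reached EOF)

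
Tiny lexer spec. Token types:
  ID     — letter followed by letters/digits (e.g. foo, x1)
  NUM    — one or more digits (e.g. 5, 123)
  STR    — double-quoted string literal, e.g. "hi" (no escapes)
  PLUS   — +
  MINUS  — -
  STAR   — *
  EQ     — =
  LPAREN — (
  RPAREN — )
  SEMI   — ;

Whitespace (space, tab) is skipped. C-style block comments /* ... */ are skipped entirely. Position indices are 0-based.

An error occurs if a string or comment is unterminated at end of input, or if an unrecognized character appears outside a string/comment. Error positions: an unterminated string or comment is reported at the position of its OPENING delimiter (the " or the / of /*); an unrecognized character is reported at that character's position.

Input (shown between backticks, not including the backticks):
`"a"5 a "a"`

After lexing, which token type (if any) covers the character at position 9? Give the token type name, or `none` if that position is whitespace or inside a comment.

Answer: STR

Derivation:
pos=0: enter STRING mode
pos=0: emit STR "a" (now at pos=3)
pos=3: emit NUM '5' (now at pos=4)
pos=5: emit ID 'a' (now at pos=6)
pos=7: enter STRING mode
pos=7: emit STR "a" (now at pos=10)
DONE. 4 tokens: [STR, NUM, ID, STR]
Position 9: char is '"' -> STR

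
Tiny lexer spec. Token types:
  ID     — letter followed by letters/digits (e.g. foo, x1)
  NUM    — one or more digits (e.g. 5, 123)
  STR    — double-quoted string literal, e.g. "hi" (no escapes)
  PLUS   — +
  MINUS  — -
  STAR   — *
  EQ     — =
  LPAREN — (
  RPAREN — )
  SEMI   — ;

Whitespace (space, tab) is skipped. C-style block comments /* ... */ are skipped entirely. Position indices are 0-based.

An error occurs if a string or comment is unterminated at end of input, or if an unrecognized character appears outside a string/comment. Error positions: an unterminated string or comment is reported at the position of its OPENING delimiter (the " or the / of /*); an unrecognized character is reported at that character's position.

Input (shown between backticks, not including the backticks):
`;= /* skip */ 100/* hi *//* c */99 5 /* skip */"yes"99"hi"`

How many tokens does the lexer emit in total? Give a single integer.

pos=0: emit SEMI ';'
pos=1: emit EQ '='
pos=3: enter COMMENT mode (saw '/*')
exit COMMENT mode (now at pos=13)
pos=14: emit NUM '100' (now at pos=17)
pos=17: enter COMMENT mode (saw '/*')
exit COMMENT mode (now at pos=25)
pos=25: enter COMMENT mode (saw '/*')
exit COMMENT mode (now at pos=32)
pos=32: emit NUM '99' (now at pos=34)
pos=35: emit NUM '5' (now at pos=36)
pos=37: enter COMMENT mode (saw '/*')
exit COMMENT mode (now at pos=47)
pos=47: enter STRING mode
pos=47: emit STR "yes" (now at pos=52)
pos=52: emit NUM '99' (now at pos=54)
pos=54: enter STRING mode
pos=54: emit STR "hi" (now at pos=58)
DONE. 8 tokens: [SEMI, EQ, NUM, NUM, NUM, STR, NUM, STR]

Answer: 8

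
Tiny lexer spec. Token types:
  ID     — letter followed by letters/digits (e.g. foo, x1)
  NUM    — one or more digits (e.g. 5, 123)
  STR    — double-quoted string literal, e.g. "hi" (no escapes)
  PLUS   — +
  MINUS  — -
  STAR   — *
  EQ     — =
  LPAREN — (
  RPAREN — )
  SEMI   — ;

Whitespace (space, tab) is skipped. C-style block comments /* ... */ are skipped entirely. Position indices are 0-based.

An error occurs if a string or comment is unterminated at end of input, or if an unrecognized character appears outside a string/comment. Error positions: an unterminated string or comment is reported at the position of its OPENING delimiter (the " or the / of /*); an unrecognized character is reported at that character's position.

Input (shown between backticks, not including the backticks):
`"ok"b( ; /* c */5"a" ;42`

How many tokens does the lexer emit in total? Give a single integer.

Answer: 8

Derivation:
pos=0: enter STRING mode
pos=0: emit STR "ok" (now at pos=4)
pos=4: emit ID 'b' (now at pos=5)
pos=5: emit LPAREN '('
pos=7: emit SEMI ';'
pos=9: enter COMMENT mode (saw '/*')
exit COMMENT mode (now at pos=16)
pos=16: emit NUM '5' (now at pos=17)
pos=17: enter STRING mode
pos=17: emit STR "a" (now at pos=20)
pos=21: emit SEMI ';'
pos=22: emit NUM '42' (now at pos=24)
DONE. 8 tokens: [STR, ID, LPAREN, SEMI, NUM, STR, SEMI, NUM]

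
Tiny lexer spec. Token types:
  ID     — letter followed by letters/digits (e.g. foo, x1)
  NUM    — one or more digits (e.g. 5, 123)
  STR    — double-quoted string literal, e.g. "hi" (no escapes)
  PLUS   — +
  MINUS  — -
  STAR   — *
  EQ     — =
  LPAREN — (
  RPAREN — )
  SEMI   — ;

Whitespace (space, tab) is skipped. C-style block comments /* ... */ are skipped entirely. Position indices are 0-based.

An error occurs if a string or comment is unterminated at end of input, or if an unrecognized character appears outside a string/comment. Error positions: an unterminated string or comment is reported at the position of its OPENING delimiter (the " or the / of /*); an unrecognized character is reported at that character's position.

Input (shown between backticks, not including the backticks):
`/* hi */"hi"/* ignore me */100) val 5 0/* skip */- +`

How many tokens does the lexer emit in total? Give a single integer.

pos=0: enter COMMENT mode (saw '/*')
exit COMMENT mode (now at pos=8)
pos=8: enter STRING mode
pos=8: emit STR "hi" (now at pos=12)
pos=12: enter COMMENT mode (saw '/*')
exit COMMENT mode (now at pos=27)
pos=27: emit NUM '100' (now at pos=30)
pos=30: emit RPAREN ')'
pos=32: emit ID 'val' (now at pos=35)
pos=36: emit NUM '5' (now at pos=37)
pos=38: emit NUM '0' (now at pos=39)
pos=39: enter COMMENT mode (saw '/*')
exit COMMENT mode (now at pos=49)
pos=49: emit MINUS '-'
pos=51: emit PLUS '+'
DONE. 8 tokens: [STR, NUM, RPAREN, ID, NUM, NUM, MINUS, PLUS]

Answer: 8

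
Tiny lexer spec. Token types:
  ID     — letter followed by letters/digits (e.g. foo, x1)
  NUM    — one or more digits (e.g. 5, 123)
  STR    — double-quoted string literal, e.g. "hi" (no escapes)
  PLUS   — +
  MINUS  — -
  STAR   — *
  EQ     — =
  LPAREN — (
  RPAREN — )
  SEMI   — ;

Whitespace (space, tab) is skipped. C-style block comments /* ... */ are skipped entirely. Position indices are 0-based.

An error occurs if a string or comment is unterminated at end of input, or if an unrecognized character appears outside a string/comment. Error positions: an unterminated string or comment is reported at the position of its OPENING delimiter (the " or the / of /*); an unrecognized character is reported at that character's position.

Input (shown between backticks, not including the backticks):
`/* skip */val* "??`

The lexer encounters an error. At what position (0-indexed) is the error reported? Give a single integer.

Answer: 15

Derivation:
pos=0: enter COMMENT mode (saw '/*')
exit COMMENT mode (now at pos=10)
pos=10: emit ID 'val' (now at pos=13)
pos=13: emit STAR '*'
pos=15: enter STRING mode
pos=15: ERROR — unterminated string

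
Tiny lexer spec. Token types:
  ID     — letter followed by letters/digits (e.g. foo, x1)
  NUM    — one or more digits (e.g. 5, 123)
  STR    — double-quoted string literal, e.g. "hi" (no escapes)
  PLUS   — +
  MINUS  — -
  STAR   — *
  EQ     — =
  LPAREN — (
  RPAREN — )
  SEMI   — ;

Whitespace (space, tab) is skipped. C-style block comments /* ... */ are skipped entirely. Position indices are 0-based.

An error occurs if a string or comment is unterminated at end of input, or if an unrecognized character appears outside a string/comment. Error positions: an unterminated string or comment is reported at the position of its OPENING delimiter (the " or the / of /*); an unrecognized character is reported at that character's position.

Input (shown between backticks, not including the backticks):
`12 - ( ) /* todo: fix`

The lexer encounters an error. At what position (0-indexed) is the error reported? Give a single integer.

pos=0: emit NUM '12' (now at pos=2)
pos=3: emit MINUS '-'
pos=5: emit LPAREN '('
pos=7: emit RPAREN ')'
pos=9: enter COMMENT mode (saw '/*')
pos=9: ERROR — unterminated comment (reached EOF)

Answer: 9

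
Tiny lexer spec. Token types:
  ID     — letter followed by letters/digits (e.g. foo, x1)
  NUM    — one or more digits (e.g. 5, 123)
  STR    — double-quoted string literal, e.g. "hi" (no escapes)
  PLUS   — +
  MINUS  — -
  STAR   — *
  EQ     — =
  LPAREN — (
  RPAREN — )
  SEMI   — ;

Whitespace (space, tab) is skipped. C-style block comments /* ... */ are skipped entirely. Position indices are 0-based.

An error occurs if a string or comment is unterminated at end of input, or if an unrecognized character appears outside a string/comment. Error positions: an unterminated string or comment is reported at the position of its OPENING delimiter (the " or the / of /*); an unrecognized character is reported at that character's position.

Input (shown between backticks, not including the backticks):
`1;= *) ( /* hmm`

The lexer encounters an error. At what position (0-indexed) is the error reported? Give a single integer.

Answer: 9

Derivation:
pos=0: emit NUM '1' (now at pos=1)
pos=1: emit SEMI ';'
pos=2: emit EQ '='
pos=4: emit STAR '*'
pos=5: emit RPAREN ')'
pos=7: emit LPAREN '('
pos=9: enter COMMENT mode (saw '/*')
pos=9: ERROR — unterminated comment (reached EOF)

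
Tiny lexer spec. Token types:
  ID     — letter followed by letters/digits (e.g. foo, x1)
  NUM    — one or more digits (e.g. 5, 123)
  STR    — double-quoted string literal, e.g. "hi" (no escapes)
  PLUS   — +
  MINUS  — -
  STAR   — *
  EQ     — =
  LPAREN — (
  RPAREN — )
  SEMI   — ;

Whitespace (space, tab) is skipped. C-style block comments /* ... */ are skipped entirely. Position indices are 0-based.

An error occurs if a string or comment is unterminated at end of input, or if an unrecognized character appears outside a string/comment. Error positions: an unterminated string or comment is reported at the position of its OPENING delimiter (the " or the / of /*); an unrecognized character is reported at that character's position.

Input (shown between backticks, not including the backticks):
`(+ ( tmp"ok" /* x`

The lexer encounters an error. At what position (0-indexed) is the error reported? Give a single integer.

Answer: 13

Derivation:
pos=0: emit LPAREN '('
pos=1: emit PLUS '+'
pos=3: emit LPAREN '('
pos=5: emit ID 'tmp' (now at pos=8)
pos=8: enter STRING mode
pos=8: emit STR "ok" (now at pos=12)
pos=13: enter COMMENT mode (saw '/*')
pos=13: ERROR — unterminated comment (reached EOF)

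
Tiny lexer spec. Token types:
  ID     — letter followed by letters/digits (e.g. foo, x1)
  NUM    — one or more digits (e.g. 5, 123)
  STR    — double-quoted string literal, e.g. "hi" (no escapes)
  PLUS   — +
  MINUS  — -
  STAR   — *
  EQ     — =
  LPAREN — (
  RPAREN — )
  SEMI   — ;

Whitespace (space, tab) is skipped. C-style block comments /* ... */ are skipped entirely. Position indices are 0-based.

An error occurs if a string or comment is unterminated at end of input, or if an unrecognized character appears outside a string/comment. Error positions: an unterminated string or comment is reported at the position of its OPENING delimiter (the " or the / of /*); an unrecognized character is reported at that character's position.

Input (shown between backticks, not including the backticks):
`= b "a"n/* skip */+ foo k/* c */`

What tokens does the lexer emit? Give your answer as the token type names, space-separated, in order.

pos=0: emit EQ '='
pos=2: emit ID 'b' (now at pos=3)
pos=4: enter STRING mode
pos=4: emit STR "a" (now at pos=7)
pos=7: emit ID 'n' (now at pos=8)
pos=8: enter COMMENT mode (saw '/*')
exit COMMENT mode (now at pos=18)
pos=18: emit PLUS '+'
pos=20: emit ID 'foo' (now at pos=23)
pos=24: emit ID 'k' (now at pos=25)
pos=25: enter COMMENT mode (saw '/*')
exit COMMENT mode (now at pos=32)
DONE. 7 tokens: [EQ, ID, STR, ID, PLUS, ID, ID]

Answer: EQ ID STR ID PLUS ID ID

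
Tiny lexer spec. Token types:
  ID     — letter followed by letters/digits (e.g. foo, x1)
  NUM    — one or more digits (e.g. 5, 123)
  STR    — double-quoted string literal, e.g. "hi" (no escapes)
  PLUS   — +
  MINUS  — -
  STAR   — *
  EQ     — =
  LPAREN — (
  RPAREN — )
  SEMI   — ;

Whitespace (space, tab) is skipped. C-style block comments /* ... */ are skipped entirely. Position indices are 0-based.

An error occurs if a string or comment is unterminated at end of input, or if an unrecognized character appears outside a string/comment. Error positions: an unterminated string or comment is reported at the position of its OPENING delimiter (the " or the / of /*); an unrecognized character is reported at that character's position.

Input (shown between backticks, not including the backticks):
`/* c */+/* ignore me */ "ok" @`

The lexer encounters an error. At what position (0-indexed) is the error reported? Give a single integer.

Answer: 29

Derivation:
pos=0: enter COMMENT mode (saw '/*')
exit COMMENT mode (now at pos=7)
pos=7: emit PLUS '+'
pos=8: enter COMMENT mode (saw '/*')
exit COMMENT mode (now at pos=23)
pos=24: enter STRING mode
pos=24: emit STR "ok" (now at pos=28)
pos=29: ERROR — unrecognized char '@'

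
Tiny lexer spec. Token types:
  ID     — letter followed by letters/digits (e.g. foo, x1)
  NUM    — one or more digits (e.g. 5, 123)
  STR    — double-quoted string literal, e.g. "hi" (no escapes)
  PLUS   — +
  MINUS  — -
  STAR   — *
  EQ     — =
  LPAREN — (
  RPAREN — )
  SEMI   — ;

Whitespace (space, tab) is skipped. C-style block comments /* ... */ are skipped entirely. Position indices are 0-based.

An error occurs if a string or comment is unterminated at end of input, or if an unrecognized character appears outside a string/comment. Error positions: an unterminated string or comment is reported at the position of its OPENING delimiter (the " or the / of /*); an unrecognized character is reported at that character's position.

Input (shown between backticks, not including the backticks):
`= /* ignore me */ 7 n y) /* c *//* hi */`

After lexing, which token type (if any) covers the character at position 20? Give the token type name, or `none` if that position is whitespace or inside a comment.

Answer: ID

Derivation:
pos=0: emit EQ '='
pos=2: enter COMMENT mode (saw '/*')
exit COMMENT mode (now at pos=17)
pos=18: emit NUM '7' (now at pos=19)
pos=20: emit ID 'n' (now at pos=21)
pos=22: emit ID 'y' (now at pos=23)
pos=23: emit RPAREN ')'
pos=25: enter COMMENT mode (saw '/*')
exit COMMENT mode (now at pos=32)
pos=32: enter COMMENT mode (saw '/*')
exit COMMENT mode (now at pos=40)
DONE. 5 tokens: [EQ, NUM, ID, ID, RPAREN]
Position 20: char is 'n' -> ID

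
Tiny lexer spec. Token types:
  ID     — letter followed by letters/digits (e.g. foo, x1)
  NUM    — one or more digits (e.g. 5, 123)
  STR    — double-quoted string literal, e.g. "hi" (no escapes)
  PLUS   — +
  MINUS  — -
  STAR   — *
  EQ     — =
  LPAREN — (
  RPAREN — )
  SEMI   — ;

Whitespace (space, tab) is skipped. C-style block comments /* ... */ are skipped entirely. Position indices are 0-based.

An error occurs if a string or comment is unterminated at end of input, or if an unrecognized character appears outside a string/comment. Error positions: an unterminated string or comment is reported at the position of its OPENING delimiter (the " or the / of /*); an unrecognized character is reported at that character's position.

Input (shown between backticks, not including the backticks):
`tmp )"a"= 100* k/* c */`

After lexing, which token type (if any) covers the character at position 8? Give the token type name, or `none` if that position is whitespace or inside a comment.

pos=0: emit ID 'tmp' (now at pos=3)
pos=4: emit RPAREN ')'
pos=5: enter STRING mode
pos=5: emit STR "a" (now at pos=8)
pos=8: emit EQ '='
pos=10: emit NUM '100' (now at pos=13)
pos=13: emit STAR '*'
pos=15: emit ID 'k' (now at pos=16)
pos=16: enter COMMENT mode (saw '/*')
exit COMMENT mode (now at pos=23)
DONE. 7 tokens: [ID, RPAREN, STR, EQ, NUM, STAR, ID]
Position 8: char is '=' -> EQ

Answer: EQ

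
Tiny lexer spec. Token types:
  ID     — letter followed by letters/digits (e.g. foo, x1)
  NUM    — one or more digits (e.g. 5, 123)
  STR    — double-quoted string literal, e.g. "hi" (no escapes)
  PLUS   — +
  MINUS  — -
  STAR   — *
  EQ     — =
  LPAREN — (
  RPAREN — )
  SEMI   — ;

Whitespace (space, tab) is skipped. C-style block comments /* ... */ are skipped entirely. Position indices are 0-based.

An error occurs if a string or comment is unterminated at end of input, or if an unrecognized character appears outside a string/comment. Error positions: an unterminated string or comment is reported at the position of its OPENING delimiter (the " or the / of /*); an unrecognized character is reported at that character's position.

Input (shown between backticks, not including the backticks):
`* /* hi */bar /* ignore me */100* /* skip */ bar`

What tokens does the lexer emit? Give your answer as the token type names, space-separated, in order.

Answer: STAR ID NUM STAR ID

Derivation:
pos=0: emit STAR '*'
pos=2: enter COMMENT mode (saw '/*')
exit COMMENT mode (now at pos=10)
pos=10: emit ID 'bar' (now at pos=13)
pos=14: enter COMMENT mode (saw '/*')
exit COMMENT mode (now at pos=29)
pos=29: emit NUM '100' (now at pos=32)
pos=32: emit STAR '*'
pos=34: enter COMMENT mode (saw '/*')
exit COMMENT mode (now at pos=44)
pos=45: emit ID 'bar' (now at pos=48)
DONE. 5 tokens: [STAR, ID, NUM, STAR, ID]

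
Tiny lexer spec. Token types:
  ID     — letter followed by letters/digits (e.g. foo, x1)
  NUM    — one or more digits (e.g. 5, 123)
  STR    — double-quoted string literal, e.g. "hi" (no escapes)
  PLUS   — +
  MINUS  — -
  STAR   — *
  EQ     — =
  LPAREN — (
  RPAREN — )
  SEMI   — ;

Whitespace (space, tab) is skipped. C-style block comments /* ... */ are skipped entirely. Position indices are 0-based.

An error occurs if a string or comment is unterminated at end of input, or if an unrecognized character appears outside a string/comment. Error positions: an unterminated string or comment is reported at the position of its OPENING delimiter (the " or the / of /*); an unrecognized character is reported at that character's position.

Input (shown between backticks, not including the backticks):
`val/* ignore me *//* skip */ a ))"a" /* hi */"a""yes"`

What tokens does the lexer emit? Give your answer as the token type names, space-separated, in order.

pos=0: emit ID 'val' (now at pos=3)
pos=3: enter COMMENT mode (saw '/*')
exit COMMENT mode (now at pos=18)
pos=18: enter COMMENT mode (saw '/*')
exit COMMENT mode (now at pos=28)
pos=29: emit ID 'a' (now at pos=30)
pos=31: emit RPAREN ')'
pos=32: emit RPAREN ')'
pos=33: enter STRING mode
pos=33: emit STR "a" (now at pos=36)
pos=37: enter COMMENT mode (saw '/*')
exit COMMENT mode (now at pos=45)
pos=45: enter STRING mode
pos=45: emit STR "a" (now at pos=48)
pos=48: enter STRING mode
pos=48: emit STR "yes" (now at pos=53)
DONE. 7 tokens: [ID, ID, RPAREN, RPAREN, STR, STR, STR]

Answer: ID ID RPAREN RPAREN STR STR STR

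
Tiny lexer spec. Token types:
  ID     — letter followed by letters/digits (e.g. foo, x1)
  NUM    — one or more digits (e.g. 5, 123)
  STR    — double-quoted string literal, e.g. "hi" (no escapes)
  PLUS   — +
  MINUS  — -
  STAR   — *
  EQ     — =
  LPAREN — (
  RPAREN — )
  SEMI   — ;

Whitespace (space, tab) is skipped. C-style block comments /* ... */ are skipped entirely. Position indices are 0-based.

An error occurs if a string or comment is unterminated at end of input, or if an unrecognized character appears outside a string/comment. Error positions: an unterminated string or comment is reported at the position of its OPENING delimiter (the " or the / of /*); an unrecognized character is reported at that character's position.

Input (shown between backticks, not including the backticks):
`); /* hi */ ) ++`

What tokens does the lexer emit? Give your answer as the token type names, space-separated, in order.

Answer: RPAREN SEMI RPAREN PLUS PLUS

Derivation:
pos=0: emit RPAREN ')'
pos=1: emit SEMI ';'
pos=3: enter COMMENT mode (saw '/*')
exit COMMENT mode (now at pos=11)
pos=12: emit RPAREN ')'
pos=14: emit PLUS '+'
pos=15: emit PLUS '+'
DONE. 5 tokens: [RPAREN, SEMI, RPAREN, PLUS, PLUS]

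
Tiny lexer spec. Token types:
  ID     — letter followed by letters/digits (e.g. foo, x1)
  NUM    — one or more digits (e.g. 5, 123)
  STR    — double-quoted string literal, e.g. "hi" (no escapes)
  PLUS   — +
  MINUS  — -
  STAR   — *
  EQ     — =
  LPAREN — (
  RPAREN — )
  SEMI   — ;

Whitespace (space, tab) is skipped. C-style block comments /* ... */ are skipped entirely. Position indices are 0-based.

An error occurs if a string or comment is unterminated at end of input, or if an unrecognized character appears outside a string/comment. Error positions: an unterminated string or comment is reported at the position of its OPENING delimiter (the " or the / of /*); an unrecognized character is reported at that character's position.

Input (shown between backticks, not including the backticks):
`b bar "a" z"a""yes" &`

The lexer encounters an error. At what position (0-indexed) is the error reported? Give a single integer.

pos=0: emit ID 'b' (now at pos=1)
pos=2: emit ID 'bar' (now at pos=5)
pos=6: enter STRING mode
pos=6: emit STR "a" (now at pos=9)
pos=10: emit ID 'z' (now at pos=11)
pos=11: enter STRING mode
pos=11: emit STR "a" (now at pos=14)
pos=14: enter STRING mode
pos=14: emit STR "yes" (now at pos=19)
pos=20: ERROR — unrecognized char '&'

Answer: 20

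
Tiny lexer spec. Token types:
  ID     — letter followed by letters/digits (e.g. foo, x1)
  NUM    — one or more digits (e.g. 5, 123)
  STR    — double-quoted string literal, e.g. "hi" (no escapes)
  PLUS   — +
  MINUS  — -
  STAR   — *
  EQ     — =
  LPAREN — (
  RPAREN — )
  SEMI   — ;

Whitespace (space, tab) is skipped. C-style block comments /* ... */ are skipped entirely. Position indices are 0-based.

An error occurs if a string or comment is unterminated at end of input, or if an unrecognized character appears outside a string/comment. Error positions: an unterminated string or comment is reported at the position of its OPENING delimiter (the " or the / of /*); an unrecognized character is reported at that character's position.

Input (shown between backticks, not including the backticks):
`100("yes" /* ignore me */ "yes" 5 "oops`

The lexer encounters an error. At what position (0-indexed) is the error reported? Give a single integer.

pos=0: emit NUM '100' (now at pos=3)
pos=3: emit LPAREN '('
pos=4: enter STRING mode
pos=4: emit STR "yes" (now at pos=9)
pos=10: enter COMMENT mode (saw '/*')
exit COMMENT mode (now at pos=25)
pos=26: enter STRING mode
pos=26: emit STR "yes" (now at pos=31)
pos=32: emit NUM '5' (now at pos=33)
pos=34: enter STRING mode
pos=34: ERROR — unterminated string

Answer: 34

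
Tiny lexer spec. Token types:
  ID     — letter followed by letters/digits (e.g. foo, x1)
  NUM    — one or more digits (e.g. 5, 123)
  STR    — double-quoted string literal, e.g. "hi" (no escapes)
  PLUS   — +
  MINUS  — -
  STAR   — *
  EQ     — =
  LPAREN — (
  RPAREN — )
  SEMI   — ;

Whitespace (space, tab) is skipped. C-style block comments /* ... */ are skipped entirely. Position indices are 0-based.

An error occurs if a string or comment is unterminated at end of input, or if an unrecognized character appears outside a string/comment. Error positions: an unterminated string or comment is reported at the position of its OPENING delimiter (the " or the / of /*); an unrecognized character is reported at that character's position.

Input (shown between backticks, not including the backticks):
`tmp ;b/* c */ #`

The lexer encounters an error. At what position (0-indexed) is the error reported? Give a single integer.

pos=0: emit ID 'tmp' (now at pos=3)
pos=4: emit SEMI ';'
pos=5: emit ID 'b' (now at pos=6)
pos=6: enter COMMENT mode (saw '/*')
exit COMMENT mode (now at pos=13)
pos=14: ERROR — unrecognized char '#'

Answer: 14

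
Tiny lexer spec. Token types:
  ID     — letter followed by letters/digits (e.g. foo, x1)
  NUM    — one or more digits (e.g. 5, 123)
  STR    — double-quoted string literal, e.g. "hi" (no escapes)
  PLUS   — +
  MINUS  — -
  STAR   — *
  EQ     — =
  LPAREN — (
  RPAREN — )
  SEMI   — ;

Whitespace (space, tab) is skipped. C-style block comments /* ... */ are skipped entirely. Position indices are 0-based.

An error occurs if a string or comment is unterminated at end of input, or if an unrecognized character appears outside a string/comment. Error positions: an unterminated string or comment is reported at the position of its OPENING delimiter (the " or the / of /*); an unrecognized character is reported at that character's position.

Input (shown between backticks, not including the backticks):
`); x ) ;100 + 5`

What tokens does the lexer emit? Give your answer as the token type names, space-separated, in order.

Answer: RPAREN SEMI ID RPAREN SEMI NUM PLUS NUM

Derivation:
pos=0: emit RPAREN ')'
pos=1: emit SEMI ';'
pos=3: emit ID 'x' (now at pos=4)
pos=5: emit RPAREN ')'
pos=7: emit SEMI ';'
pos=8: emit NUM '100' (now at pos=11)
pos=12: emit PLUS '+'
pos=14: emit NUM '5' (now at pos=15)
DONE. 8 tokens: [RPAREN, SEMI, ID, RPAREN, SEMI, NUM, PLUS, NUM]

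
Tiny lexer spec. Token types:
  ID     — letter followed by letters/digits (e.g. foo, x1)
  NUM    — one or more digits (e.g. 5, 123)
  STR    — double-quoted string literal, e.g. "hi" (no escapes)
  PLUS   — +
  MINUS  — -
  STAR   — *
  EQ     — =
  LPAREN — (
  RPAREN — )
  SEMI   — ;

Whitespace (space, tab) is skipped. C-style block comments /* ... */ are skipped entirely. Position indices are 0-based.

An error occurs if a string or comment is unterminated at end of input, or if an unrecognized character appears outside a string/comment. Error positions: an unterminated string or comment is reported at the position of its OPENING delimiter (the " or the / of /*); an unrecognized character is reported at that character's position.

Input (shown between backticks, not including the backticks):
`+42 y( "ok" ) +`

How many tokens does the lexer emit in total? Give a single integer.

Answer: 7

Derivation:
pos=0: emit PLUS '+'
pos=1: emit NUM '42' (now at pos=3)
pos=4: emit ID 'y' (now at pos=5)
pos=5: emit LPAREN '('
pos=7: enter STRING mode
pos=7: emit STR "ok" (now at pos=11)
pos=12: emit RPAREN ')'
pos=14: emit PLUS '+'
DONE. 7 tokens: [PLUS, NUM, ID, LPAREN, STR, RPAREN, PLUS]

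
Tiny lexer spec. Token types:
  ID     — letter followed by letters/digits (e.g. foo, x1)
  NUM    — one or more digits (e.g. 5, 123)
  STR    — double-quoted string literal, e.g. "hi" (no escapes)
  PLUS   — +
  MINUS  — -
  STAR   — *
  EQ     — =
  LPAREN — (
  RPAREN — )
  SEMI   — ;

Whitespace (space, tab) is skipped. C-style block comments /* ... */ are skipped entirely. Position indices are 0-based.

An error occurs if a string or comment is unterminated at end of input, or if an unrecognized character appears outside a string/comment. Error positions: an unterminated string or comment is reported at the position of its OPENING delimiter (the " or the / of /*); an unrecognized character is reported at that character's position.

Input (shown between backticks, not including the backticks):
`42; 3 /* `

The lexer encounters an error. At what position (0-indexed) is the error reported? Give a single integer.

pos=0: emit NUM '42' (now at pos=2)
pos=2: emit SEMI ';'
pos=4: emit NUM '3' (now at pos=5)
pos=6: enter COMMENT mode (saw '/*')
pos=6: ERROR — unterminated comment (reached EOF)

Answer: 6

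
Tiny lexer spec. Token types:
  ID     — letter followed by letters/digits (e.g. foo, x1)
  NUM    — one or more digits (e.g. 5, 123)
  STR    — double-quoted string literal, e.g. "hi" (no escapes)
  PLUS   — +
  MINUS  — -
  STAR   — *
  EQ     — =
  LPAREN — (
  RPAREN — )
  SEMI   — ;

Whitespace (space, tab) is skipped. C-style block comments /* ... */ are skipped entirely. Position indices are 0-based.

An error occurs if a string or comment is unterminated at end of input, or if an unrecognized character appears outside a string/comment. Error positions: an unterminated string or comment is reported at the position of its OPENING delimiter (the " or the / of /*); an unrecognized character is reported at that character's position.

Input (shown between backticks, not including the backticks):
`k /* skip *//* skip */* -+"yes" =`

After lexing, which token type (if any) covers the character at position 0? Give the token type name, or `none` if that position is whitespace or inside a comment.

Answer: ID

Derivation:
pos=0: emit ID 'k' (now at pos=1)
pos=2: enter COMMENT mode (saw '/*')
exit COMMENT mode (now at pos=12)
pos=12: enter COMMENT mode (saw '/*')
exit COMMENT mode (now at pos=22)
pos=22: emit STAR '*'
pos=24: emit MINUS '-'
pos=25: emit PLUS '+'
pos=26: enter STRING mode
pos=26: emit STR "yes" (now at pos=31)
pos=32: emit EQ '='
DONE. 6 tokens: [ID, STAR, MINUS, PLUS, STR, EQ]
Position 0: char is 'k' -> ID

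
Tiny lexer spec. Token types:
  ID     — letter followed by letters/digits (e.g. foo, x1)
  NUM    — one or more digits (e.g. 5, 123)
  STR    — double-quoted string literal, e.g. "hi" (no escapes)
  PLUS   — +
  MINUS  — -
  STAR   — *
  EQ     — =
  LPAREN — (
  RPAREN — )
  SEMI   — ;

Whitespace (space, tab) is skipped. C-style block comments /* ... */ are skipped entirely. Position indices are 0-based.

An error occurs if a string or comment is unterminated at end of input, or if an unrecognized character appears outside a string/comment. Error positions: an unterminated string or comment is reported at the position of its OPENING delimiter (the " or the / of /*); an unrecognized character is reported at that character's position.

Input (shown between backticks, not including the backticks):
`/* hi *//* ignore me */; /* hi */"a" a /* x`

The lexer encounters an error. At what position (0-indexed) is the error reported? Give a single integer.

Answer: 39

Derivation:
pos=0: enter COMMENT mode (saw '/*')
exit COMMENT mode (now at pos=8)
pos=8: enter COMMENT mode (saw '/*')
exit COMMENT mode (now at pos=23)
pos=23: emit SEMI ';'
pos=25: enter COMMENT mode (saw '/*')
exit COMMENT mode (now at pos=33)
pos=33: enter STRING mode
pos=33: emit STR "a" (now at pos=36)
pos=37: emit ID 'a' (now at pos=38)
pos=39: enter COMMENT mode (saw '/*')
pos=39: ERROR — unterminated comment (reached EOF)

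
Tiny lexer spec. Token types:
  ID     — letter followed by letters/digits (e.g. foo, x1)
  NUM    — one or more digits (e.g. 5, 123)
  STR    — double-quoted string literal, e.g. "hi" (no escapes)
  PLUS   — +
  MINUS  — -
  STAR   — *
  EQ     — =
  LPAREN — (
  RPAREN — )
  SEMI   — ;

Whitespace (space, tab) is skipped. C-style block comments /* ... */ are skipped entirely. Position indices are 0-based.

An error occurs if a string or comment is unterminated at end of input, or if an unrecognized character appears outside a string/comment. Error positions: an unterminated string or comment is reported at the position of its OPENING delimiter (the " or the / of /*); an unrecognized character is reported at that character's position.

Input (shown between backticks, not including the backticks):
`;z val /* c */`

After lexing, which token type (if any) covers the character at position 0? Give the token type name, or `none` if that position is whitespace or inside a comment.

Answer: SEMI

Derivation:
pos=0: emit SEMI ';'
pos=1: emit ID 'z' (now at pos=2)
pos=3: emit ID 'val' (now at pos=6)
pos=7: enter COMMENT mode (saw '/*')
exit COMMENT mode (now at pos=14)
DONE. 3 tokens: [SEMI, ID, ID]
Position 0: char is ';' -> SEMI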